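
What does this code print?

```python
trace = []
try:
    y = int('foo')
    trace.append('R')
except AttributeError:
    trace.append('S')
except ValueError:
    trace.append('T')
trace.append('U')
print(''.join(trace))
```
TU

ValueError is caught by its specific handler, not AttributeError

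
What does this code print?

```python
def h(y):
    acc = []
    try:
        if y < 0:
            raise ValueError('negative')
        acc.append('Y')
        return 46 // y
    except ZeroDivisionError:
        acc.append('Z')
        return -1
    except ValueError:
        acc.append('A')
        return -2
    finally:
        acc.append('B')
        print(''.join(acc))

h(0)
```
YZB

y=0 causes ZeroDivisionError, caught, finally prints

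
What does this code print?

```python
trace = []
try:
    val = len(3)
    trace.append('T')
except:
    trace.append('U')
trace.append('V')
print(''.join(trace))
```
UV

Exception raised in try, caught by bare except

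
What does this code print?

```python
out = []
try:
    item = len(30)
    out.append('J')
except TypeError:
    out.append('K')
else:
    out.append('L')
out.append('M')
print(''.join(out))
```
KM

else block skipped when exception is caught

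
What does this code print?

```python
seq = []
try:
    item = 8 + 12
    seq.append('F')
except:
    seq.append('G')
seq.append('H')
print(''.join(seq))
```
FH

No exception, try block completes normally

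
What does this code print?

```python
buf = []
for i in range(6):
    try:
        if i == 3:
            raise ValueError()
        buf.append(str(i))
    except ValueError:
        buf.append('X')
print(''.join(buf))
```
012X45

Exception on i=3 caught, loop continues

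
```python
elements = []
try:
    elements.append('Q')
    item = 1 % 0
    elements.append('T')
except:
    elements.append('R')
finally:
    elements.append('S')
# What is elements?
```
['Q', 'R', 'S']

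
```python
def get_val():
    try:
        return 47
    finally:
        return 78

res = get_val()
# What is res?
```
78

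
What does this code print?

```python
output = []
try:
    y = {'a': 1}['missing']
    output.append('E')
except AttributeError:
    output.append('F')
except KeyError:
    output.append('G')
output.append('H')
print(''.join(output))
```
GH

KeyError is caught by its specific handler, not AttributeError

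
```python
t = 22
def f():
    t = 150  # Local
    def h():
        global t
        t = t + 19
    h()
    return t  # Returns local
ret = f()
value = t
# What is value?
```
41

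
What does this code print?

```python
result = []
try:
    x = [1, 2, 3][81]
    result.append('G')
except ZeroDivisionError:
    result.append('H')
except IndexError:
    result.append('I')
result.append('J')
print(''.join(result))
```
IJ

IndexError is caught by its specific handler, not ZeroDivisionError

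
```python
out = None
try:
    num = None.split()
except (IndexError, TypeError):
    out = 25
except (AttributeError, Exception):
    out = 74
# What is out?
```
74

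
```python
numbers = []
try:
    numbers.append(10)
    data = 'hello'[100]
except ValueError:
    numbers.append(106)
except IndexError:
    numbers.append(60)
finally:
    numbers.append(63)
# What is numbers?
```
[10, 60, 63]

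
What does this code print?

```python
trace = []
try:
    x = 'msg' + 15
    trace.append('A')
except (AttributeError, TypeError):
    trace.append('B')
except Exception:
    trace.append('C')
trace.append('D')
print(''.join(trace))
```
BD

TypeError matches tuple containing it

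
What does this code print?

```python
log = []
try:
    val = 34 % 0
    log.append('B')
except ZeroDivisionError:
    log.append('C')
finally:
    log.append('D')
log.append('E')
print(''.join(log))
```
CDE

finally always runs, even after exception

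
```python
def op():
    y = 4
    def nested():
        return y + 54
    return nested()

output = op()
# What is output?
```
58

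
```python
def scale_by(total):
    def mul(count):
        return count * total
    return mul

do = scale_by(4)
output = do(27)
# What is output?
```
108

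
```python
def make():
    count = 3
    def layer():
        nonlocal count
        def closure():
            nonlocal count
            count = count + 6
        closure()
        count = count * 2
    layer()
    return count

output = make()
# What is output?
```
18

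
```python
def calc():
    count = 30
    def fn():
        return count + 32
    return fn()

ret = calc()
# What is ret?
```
62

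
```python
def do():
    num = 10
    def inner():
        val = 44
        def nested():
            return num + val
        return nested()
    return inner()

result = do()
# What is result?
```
54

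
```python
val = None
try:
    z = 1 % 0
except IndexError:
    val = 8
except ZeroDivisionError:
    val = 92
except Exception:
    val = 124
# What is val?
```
92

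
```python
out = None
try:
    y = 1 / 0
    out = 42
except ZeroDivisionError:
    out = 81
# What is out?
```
81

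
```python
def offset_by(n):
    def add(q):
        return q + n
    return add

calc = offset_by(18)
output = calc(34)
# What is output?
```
52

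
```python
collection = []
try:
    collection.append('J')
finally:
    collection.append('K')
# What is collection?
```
['J', 'K']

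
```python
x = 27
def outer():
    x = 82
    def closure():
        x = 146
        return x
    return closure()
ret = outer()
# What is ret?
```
146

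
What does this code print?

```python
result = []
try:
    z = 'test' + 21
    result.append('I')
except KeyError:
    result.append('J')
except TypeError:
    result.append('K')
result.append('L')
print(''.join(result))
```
KL

TypeError is caught by its specific handler, not KeyError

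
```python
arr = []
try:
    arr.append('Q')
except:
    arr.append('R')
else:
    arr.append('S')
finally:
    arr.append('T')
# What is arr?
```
['Q', 'S', 'T']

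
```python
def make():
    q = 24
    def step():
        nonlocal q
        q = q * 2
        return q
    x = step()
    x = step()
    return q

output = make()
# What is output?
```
96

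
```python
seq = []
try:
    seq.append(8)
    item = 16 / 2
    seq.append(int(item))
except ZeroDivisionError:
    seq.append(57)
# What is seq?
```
[8, 8]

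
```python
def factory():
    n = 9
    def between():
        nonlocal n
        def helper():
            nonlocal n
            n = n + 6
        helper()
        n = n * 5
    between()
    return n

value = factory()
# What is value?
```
75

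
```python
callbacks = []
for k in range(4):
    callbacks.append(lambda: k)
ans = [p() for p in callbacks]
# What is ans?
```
[3, 3, 3, 3]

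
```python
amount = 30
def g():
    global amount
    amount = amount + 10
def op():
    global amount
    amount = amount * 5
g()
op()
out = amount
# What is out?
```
200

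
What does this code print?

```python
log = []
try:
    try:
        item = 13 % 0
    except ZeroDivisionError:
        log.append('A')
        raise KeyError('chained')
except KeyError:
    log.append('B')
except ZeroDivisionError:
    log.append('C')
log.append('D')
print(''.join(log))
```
ABD

KeyError raised and caught, original ZeroDivisionError not re-raised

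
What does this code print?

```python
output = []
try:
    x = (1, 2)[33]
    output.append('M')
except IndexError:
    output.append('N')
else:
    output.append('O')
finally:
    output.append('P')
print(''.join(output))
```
NP

Exception: except runs, else skipped, finally runs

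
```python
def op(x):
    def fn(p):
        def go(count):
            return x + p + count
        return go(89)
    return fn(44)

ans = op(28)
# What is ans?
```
161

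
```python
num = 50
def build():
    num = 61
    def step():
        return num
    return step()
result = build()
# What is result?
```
61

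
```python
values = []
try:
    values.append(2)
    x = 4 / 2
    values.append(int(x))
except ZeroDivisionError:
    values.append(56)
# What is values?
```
[2, 2]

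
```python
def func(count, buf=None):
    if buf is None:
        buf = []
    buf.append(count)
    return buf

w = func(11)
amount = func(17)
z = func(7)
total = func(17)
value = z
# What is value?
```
[7]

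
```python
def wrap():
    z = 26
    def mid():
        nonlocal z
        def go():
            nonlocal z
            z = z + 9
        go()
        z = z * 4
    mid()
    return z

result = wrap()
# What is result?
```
140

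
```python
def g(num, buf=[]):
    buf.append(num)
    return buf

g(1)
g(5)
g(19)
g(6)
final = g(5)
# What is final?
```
[1, 5, 19, 6, 5]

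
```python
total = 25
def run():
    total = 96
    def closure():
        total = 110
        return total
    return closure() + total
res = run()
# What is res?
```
206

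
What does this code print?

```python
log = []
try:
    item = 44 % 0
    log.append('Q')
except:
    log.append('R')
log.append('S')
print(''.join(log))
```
RS

Exception raised in try, caught by bare except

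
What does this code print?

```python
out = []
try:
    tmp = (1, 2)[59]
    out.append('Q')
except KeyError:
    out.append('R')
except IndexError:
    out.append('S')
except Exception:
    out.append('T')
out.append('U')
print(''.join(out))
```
SU

IndexError matches before generic Exception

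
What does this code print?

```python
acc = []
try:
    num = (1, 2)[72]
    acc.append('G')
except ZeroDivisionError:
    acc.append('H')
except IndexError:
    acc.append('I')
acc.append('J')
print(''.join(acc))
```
IJ

IndexError is caught by its specific handler, not ZeroDivisionError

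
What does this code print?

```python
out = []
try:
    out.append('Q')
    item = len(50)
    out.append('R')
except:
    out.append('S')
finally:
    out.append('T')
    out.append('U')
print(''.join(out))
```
QSTU

Code before exception runs, then except, then all of finally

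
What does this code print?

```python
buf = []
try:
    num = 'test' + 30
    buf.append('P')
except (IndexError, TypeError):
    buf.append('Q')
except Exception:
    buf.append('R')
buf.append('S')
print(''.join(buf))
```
QS

TypeError matches tuple containing it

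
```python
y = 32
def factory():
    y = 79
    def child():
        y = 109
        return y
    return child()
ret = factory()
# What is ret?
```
109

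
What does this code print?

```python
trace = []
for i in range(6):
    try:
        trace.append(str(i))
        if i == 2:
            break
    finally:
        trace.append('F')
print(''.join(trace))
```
0F1F2F

finally runs even when breaking out of loop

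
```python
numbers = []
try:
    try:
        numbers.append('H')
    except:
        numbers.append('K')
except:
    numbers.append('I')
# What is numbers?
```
['H']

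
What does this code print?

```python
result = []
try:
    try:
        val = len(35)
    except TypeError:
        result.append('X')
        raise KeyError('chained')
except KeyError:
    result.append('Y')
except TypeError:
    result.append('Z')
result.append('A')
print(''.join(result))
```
XYA

KeyError raised and caught, original TypeError not re-raised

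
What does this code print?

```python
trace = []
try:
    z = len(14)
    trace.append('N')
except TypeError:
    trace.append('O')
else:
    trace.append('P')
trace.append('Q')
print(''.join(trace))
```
OQ

else block skipped when exception is caught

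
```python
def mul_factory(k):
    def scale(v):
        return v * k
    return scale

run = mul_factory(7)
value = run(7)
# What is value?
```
49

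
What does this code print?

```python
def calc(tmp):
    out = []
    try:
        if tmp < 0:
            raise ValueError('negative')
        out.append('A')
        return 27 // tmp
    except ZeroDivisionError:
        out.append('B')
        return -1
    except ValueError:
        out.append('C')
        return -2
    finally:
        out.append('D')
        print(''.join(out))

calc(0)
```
ABD

tmp=0 causes ZeroDivisionError, caught, finally prints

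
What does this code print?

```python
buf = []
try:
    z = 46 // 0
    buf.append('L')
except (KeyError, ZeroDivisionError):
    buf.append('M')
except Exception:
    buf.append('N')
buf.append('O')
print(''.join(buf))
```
MO

ZeroDivisionError matches tuple containing it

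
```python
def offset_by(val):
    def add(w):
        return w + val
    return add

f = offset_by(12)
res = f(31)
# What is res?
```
43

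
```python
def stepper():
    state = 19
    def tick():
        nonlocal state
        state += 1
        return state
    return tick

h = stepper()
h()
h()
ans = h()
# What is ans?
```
22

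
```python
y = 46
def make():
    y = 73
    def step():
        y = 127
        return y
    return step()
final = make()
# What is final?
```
127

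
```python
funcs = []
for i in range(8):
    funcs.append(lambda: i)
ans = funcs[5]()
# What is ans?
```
7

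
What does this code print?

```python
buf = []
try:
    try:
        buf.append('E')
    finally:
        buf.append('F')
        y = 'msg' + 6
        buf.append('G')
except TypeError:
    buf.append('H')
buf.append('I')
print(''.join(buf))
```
EFHI

Exception in inner finally caught by outer except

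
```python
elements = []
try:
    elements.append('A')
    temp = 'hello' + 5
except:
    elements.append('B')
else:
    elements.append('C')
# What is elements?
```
['A', 'B']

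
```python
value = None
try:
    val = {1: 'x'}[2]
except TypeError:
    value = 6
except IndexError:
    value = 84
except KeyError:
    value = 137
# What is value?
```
137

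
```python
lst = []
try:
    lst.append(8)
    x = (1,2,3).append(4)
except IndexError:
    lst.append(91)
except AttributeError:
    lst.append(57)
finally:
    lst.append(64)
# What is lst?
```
[8, 57, 64]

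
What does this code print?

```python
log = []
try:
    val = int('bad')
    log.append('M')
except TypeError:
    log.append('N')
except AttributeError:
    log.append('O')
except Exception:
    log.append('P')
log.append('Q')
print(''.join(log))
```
PQ

ValueError not specifically caught, falls to Exception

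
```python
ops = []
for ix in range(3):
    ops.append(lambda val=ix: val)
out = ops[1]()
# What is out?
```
1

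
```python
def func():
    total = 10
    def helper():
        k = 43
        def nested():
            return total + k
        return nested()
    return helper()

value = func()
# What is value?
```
53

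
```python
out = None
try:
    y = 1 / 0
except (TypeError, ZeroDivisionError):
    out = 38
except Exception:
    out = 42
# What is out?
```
38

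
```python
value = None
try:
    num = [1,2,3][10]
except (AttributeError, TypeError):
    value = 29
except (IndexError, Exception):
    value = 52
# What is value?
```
52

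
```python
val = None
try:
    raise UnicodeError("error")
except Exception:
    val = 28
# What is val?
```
28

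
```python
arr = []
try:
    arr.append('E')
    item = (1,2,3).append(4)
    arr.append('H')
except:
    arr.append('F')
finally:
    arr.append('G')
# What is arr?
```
['E', 'F', 'G']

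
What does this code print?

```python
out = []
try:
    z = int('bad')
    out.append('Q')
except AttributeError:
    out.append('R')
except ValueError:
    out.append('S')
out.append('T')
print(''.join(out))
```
ST

ValueError is caught by its specific handler, not AttributeError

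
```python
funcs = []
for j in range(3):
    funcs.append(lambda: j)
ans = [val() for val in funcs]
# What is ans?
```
[2, 2, 2]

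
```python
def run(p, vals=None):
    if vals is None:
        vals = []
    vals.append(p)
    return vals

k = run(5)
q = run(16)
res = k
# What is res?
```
[5]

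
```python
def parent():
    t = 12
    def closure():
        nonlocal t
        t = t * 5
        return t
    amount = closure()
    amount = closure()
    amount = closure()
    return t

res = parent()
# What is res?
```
1500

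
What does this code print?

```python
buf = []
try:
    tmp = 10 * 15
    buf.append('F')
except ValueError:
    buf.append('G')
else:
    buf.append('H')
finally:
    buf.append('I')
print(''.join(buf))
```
FHI

else runs before finally when no exception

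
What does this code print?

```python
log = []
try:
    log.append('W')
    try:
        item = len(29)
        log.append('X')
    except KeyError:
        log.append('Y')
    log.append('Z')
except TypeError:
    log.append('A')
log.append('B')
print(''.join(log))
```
WAB

Inner handler doesn't match, propagates to outer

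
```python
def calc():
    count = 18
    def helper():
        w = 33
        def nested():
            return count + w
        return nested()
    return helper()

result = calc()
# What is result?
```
51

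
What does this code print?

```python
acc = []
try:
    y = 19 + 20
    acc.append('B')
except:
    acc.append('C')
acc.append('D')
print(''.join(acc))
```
BD

No exception, try block completes normally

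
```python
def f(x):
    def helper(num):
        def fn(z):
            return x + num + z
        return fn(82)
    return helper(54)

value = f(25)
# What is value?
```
161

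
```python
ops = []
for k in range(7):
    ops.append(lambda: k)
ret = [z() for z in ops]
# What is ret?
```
[6, 6, 6, 6, 6, 6, 6]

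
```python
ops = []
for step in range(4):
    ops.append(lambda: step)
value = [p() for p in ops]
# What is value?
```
[3, 3, 3, 3]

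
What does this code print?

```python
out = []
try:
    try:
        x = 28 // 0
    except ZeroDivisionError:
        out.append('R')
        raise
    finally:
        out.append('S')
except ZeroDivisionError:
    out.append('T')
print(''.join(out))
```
RST

finally runs before re-raised exception propagates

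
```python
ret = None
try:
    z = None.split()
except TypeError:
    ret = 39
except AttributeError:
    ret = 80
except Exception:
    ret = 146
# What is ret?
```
80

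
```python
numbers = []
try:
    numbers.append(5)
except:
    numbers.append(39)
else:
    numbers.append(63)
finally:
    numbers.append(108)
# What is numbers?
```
[5, 63, 108]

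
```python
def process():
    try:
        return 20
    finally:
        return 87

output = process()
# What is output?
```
87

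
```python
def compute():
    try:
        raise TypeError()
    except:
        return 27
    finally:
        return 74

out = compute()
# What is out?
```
74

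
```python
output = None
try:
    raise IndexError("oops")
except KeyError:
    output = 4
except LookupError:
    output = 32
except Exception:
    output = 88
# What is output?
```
32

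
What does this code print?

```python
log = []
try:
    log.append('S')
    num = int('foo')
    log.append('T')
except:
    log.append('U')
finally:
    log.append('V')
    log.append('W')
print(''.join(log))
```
SUVW

Code before exception runs, then except, then all of finally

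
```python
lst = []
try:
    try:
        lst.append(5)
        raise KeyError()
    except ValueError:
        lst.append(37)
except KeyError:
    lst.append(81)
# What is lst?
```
[5, 81]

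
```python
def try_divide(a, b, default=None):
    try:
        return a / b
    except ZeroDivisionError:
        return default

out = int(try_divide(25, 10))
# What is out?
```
2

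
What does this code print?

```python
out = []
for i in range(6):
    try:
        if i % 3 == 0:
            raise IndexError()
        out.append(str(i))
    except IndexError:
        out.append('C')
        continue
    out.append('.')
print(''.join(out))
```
C1.2.C4.5.

continue in except skips rest of loop body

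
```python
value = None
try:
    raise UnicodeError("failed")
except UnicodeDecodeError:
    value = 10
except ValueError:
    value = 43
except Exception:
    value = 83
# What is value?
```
43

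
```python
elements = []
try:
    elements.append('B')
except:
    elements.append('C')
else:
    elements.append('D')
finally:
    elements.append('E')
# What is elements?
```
['B', 'D', 'E']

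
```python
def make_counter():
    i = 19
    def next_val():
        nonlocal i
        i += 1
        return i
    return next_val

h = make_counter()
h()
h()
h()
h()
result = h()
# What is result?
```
24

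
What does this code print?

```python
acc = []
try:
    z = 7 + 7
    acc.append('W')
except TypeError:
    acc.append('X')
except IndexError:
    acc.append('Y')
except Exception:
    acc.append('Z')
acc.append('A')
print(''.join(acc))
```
WA

No exception, try block completes normally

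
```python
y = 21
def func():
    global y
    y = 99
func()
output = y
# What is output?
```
99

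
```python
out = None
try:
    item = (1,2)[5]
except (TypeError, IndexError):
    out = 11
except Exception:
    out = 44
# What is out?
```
11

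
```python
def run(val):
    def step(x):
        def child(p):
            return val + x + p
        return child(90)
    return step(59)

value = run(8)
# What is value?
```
157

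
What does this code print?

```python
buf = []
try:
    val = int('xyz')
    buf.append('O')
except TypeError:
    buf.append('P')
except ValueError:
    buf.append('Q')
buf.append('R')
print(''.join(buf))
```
QR

ValueError is caught by its specific handler, not TypeError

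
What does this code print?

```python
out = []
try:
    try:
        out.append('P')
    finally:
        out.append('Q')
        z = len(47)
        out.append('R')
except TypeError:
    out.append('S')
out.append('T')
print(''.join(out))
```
PQST

Exception in inner finally caught by outer except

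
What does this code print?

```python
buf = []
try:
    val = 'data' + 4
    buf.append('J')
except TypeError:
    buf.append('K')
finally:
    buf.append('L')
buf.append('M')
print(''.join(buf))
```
KLM

finally always runs, even after exception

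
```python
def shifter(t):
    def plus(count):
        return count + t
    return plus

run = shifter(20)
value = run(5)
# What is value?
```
25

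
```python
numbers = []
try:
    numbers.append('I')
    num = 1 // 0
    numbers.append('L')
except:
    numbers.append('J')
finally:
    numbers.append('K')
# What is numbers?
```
['I', 'J', 'K']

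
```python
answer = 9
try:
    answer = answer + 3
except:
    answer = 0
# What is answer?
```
12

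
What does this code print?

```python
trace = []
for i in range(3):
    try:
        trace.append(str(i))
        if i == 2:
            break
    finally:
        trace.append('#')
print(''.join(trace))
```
0#1#2#

finally runs even when breaking out of loop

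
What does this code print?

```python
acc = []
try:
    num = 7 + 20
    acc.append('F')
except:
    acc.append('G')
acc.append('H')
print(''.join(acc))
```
FH

No exception, try block completes normally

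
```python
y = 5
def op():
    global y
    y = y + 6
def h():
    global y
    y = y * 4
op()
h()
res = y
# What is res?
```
44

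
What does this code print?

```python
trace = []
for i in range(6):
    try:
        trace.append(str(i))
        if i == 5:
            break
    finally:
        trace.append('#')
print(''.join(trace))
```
0#1#2#3#4#5#

finally runs even when breaking out of loop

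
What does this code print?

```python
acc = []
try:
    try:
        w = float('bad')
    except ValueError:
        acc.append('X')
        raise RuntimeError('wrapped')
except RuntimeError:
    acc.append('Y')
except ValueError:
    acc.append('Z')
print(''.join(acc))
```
XY

New RuntimeError raised, caught by outer RuntimeError handler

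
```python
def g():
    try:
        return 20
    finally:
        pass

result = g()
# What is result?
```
20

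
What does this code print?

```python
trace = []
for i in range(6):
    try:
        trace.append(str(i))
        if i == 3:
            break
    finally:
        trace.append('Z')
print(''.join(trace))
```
0Z1Z2Z3Z

finally runs even when breaking out of loop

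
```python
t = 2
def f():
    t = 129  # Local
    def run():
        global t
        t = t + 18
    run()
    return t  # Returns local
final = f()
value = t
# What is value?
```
20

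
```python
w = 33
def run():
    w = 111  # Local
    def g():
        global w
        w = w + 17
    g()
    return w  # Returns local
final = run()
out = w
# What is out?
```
50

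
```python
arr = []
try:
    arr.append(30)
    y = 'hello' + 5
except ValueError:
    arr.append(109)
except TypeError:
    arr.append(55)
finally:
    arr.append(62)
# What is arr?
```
[30, 55, 62]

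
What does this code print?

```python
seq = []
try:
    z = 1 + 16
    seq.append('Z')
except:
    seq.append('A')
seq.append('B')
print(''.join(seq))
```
ZB

No exception, try block completes normally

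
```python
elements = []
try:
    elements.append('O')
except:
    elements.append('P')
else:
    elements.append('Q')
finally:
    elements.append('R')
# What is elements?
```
['O', 'Q', 'R']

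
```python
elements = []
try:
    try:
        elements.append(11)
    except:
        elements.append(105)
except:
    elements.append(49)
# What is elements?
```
[11]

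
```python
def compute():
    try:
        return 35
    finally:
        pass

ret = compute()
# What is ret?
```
35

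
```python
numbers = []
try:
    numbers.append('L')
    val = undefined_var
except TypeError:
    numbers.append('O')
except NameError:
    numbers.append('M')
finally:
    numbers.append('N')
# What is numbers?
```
['L', 'M', 'N']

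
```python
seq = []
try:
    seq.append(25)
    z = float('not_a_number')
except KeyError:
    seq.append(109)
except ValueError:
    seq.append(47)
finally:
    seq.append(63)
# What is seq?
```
[25, 47, 63]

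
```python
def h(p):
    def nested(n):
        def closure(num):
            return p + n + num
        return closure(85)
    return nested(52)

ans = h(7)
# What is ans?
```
144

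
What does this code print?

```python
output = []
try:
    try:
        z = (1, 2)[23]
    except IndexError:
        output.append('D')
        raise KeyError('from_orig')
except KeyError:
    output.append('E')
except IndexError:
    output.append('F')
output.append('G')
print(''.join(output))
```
DEG

KeyError raised and caught, original IndexError not re-raised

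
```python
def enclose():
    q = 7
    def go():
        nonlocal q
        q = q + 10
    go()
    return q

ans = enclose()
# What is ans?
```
17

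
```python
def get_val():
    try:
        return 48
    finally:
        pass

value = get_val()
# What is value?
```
48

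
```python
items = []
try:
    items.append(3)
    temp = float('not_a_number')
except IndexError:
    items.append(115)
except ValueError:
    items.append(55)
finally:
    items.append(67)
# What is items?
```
[3, 55, 67]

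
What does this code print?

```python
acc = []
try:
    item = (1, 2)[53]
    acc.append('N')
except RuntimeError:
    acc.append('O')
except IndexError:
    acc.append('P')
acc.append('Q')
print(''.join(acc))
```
PQ

IndexError is caught by its specific handler, not RuntimeError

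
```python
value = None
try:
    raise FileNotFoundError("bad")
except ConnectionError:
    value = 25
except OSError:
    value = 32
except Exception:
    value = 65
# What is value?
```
32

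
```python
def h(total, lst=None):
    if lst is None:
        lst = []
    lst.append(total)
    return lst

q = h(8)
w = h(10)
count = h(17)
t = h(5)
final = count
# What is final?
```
[17]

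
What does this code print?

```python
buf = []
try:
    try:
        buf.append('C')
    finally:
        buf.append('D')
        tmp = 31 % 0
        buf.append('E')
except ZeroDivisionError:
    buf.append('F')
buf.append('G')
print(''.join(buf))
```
CDFG

Exception in inner finally caught by outer except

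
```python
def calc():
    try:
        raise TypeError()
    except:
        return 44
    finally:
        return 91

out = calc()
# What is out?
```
91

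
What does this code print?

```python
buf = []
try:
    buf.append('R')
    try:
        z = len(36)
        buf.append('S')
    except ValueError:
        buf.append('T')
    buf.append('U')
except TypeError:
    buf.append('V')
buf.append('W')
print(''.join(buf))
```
RVW

Inner handler doesn't match, propagates to outer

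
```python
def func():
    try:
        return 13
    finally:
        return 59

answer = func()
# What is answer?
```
59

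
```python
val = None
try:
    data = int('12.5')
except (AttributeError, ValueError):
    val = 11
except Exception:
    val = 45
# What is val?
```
11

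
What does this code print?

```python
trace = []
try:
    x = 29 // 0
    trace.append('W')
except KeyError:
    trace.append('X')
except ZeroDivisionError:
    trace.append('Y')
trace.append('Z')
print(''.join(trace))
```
YZ

ZeroDivisionError is caught by its specific handler, not KeyError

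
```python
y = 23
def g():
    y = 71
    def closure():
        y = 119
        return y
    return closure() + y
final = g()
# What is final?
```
190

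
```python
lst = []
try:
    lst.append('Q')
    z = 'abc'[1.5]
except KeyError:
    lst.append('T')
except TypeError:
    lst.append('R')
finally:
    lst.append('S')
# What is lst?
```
['Q', 'R', 'S']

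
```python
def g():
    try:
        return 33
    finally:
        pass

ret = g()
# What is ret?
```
33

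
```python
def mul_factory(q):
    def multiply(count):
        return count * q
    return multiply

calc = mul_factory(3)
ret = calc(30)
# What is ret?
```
90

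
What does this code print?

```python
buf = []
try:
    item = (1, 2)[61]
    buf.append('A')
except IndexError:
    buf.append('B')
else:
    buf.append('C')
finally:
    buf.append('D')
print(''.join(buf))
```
BD

Exception: except runs, else skipped, finally runs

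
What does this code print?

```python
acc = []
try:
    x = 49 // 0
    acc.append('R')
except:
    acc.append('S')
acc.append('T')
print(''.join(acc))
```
ST

Exception raised in try, caught by bare except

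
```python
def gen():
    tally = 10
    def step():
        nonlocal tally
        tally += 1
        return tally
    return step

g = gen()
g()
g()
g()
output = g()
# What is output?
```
14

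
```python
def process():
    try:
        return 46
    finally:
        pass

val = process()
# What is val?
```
46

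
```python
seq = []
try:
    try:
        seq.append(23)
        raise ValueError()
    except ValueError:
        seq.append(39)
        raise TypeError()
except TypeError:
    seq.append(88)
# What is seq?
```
[23, 39, 88]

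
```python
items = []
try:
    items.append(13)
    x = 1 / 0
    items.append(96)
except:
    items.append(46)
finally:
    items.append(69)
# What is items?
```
[13, 46, 69]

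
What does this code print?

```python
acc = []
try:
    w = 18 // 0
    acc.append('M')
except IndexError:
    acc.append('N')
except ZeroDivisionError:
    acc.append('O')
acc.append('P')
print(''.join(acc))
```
OP

ZeroDivisionError is caught by its specific handler, not IndexError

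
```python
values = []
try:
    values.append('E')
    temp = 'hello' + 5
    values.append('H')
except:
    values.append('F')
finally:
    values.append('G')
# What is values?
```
['E', 'F', 'G']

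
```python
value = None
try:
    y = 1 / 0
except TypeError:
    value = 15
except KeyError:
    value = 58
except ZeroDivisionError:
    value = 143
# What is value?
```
143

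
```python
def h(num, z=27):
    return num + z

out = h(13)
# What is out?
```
40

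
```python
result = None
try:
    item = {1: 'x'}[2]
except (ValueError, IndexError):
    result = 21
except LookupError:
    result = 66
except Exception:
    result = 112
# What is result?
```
66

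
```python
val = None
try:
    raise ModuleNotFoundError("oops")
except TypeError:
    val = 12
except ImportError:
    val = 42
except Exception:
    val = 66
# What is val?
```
42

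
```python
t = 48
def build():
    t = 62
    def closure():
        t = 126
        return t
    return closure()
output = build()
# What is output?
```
126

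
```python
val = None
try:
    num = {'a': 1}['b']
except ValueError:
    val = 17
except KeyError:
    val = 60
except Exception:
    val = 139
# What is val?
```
60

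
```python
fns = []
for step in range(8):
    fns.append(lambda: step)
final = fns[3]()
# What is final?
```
7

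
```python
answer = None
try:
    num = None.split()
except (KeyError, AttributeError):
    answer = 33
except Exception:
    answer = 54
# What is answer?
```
33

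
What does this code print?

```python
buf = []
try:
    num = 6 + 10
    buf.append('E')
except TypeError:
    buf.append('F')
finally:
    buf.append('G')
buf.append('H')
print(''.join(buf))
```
EGH

finally runs after normal execution too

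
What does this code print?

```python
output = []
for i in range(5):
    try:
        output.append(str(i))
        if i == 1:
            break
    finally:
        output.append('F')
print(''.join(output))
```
0F1F

finally runs even when breaking out of loop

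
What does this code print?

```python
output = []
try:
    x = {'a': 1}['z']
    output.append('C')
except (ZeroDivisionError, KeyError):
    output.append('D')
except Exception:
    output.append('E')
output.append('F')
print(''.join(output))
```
DF

KeyError matches tuple containing it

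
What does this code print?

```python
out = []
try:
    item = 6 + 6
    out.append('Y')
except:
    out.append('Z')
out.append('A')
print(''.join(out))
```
YA

No exception, try block completes normally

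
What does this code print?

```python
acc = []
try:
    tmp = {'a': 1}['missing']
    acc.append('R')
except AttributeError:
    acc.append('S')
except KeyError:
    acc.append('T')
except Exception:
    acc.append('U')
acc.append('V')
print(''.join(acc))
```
TV

KeyError matches before generic Exception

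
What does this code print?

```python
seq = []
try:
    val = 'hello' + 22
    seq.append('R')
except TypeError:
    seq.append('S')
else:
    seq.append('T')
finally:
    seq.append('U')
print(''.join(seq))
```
SU

Exception: except runs, else skipped, finally runs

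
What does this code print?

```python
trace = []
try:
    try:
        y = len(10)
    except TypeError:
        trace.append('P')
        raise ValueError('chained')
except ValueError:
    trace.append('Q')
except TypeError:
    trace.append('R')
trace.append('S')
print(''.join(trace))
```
PQS

ValueError raised and caught, original TypeError not re-raised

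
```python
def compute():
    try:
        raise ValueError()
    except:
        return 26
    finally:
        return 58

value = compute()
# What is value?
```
58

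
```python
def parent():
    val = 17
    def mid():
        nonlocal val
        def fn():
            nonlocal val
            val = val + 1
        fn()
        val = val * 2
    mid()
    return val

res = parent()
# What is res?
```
36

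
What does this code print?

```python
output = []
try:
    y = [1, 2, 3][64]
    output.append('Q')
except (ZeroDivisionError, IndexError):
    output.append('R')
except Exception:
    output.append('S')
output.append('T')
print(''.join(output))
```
RT

IndexError matches tuple containing it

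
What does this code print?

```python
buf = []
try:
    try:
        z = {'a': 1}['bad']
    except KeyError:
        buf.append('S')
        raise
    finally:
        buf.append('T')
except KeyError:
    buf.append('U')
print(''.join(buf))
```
STU

finally runs before re-raised exception propagates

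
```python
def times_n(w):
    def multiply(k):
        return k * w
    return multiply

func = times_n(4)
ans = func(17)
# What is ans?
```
68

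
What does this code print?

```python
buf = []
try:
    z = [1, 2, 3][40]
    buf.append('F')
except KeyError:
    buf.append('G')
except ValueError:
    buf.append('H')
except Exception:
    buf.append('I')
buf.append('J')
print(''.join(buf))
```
IJ

IndexError not specifically caught, falls to Exception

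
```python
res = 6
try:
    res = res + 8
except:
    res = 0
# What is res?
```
14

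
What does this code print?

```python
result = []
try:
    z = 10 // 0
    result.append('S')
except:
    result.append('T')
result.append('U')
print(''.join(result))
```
TU

Exception raised in try, caught by bare except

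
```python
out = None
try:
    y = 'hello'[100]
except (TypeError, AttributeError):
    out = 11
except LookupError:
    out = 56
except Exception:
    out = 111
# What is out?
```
56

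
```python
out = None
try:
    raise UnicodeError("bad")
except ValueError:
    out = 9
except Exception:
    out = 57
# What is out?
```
9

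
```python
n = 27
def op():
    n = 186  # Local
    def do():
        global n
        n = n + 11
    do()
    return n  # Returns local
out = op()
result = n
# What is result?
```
38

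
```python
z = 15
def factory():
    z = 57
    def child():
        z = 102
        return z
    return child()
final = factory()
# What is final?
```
102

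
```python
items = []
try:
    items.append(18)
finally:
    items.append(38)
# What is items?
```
[18, 38]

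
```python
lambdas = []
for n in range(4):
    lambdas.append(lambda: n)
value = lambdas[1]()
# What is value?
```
3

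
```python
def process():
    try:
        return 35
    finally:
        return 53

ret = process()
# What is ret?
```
53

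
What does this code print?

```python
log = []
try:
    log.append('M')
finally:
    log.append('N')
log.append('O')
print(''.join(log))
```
MNO

try/finally without except, no exception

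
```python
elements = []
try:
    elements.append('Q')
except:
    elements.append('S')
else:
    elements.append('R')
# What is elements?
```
['Q', 'R']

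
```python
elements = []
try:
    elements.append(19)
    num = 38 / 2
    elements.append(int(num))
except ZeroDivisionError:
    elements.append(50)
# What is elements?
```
[19, 19]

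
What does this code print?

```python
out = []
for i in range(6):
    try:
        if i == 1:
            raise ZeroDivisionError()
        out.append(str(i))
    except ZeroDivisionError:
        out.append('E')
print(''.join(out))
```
0E2345

Exception on i=1 caught, loop continues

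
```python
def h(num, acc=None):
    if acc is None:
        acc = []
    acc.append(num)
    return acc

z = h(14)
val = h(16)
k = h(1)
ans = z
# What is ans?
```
[14]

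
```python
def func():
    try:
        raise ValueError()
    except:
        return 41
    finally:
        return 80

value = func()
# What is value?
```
80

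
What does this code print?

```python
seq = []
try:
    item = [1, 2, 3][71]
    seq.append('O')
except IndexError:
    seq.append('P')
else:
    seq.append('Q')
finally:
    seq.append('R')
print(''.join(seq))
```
PR

Exception: except runs, else skipped, finally runs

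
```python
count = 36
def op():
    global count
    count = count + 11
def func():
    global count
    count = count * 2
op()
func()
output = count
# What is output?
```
94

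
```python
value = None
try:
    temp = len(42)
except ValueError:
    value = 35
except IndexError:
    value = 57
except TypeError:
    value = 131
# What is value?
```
131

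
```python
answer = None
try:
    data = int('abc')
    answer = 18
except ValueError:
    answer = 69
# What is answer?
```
69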